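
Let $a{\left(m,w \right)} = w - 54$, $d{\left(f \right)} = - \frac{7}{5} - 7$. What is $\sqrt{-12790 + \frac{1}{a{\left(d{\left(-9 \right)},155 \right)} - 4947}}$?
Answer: $\frac{i \sqrt{300356732486}}{4846} \approx 113.09 i$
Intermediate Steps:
$d{\left(f \right)} = - \frac{42}{5}$ ($d{\left(f \right)} = \left(-7\right) \frac{1}{5} - 7 = - \frac{7}{5} - 7 = - \frac{42}{5}$)
$a{\left(m,w \right)} = -54 + w$ ($a{\left(m,w \right)} = w - 54 = -54 + w$)
$\sqrt{-12790 + \frac{1}{a{\left(d{\left(-9 \right)},155 \right)} - 4947}} = \sqrt{-12790 + \frac{1}{\left(-54 + 155\right) - 4947}} = \sqrt{-12790 + \frac{1}{101 - 4947}} = \sqrt{-12790 + \frac{1}{-4846}} = \sqrt{-12790 - \frac{1}{4846}} = \sqrt{- \frac{61980341}{4846}} = \frac{i \sqrt{300356732486}}{4846}$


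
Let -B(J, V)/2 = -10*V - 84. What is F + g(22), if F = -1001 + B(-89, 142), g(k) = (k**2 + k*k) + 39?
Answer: 3014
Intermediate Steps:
g(k) = 39 + 2*k**2 (g(k) = (k**2 + k**2) + 39 = 2*k**2 + 39 = 39 + 2*k**2)
B(J, V) = 168 + 20*V (B(J, V) = -2*(-10*V - 84) = -2*(-84 - 10*V) = 168 + 20*V)
F = 2007 (F = -1001 + (168 + 20*142) = -1001 + (168 + 2840) = -1001 + 3008 = 2007)
F + g(22) = 2007 + (39 + 2*22**2) = 2007 + (39 + 2*484) = 2007 + (39 + 968) = 2007 + 1007 = 3014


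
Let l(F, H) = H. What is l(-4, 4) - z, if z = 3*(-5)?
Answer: 19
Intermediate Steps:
z = -15
l(-4, 4) - z = 4 - 1*(-15) = 4 + 15 = 19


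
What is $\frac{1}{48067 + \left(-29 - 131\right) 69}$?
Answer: $\frac{1}{37027} \approx 2.7007 \cdot 10^{-5}$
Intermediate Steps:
$\frac{1}{48067 + \left(-29 - 131\right) 69} = \frac{1}{48067 - 11040} = \frac{1}{37027}$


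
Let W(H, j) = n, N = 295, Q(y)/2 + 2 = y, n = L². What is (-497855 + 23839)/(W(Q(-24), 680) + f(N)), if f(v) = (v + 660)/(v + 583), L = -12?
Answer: -416186048/127387 ≈ -3267.1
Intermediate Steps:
n = 144 (n = (-12)² = 144)
Q(y) = -4 + 2*y
W(H, j) = 144
f(v) = (660 + v)/(583 + v)
(-497855 + 23839)/(W(Q(-24), 680) + f(N)) = (-497855 + 23839)/(144 + (660 + 295)/(583 + 295)) = -474016/(144 + 955/878) = -474016/127387/878 = -474016*878/127387 = -416186048/127387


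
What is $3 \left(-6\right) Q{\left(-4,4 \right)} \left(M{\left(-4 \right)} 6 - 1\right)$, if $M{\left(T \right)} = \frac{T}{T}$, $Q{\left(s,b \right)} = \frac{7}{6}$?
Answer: $-105$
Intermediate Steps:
$Q{\left(s,b \right)} = \frac{7}{6}$ ($Q{\left(s,b \right)} = 7 \cdot \frac{1}{6} = \frac{7}{6}$)
$M{\left(T \right)} = 1$
$3 \left(-6\right) Q{\left(-4,4 \right)} \left(M{\left(-4 \right)} 6 - 1\right) = 3 \left(-6\right) \frac{7}{6} \left(1 \cdot 6 - 1\right) = \left(-18\right) \frac{7}{6} \left(6 - 1\right) = \left(-21\right) 5 = -105$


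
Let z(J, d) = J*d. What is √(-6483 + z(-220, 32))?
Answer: I*√13523 ≈ 116.29*I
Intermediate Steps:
√(-6483 + z(-220, 32)) = √(-6483 - 220*32) = √(-6483 - 7040) = √(-13523) = I*√13523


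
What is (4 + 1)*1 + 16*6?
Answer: 101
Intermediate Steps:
(4 + 1)*1 + 16*6 = 5*1 + 96 = 5 + 96 = 101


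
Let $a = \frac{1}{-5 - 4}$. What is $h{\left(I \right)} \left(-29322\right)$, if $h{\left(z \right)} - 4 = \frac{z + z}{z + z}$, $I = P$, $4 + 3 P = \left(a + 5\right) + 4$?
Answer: $-146610$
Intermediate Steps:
$a = - \frac{1}{9}$ ($a = \frac{1}{-9} = - \frac{1}{9} \approx -0.11111$)
$P = \frac{44}{27}$ ($P = - \frac{4}{3} + \frac{\left(- \frac{1}{9} + 5\right) + 4}{3} = - \frac{4}{3} + \frac{\frac{44}{9} + 4}{3} = - \frac{4}{3} + \frac{1}{3} \cdot \frac{80}{9} = - \frac{4}{3} + \frac{80}{27} = \frac{44}{27} \approx 1.6296$)
$I = \frac{44}{27} \approx 1.6296$
$h{\left(z \right)} = 5$ ($h{\left(z \right)} = 4 + \frac{z + z}{z + z} = 4 + \frac{2 z}{2 z} = 4 + 2 z \frac{1}{2 z} = 4 + 1 = 5$)
$h{\left(I \right)} \left(-29322\right) = 5 \left(-29322\right) = -146610$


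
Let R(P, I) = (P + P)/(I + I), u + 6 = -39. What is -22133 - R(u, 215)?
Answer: -951710/43 ≈ -22133.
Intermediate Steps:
u = -45 (u = -6 - 39 = -45)
R(P, I) = P/I (R(P, I) = (2*P)/((2*I)) = (2*P)*(1/(2*I)) = P/I)
-22133 - R(u, 215) = -22133 - (-45)/215 = -22133 - 1*(-9/43) = -22133 + 9/43 = -951710/43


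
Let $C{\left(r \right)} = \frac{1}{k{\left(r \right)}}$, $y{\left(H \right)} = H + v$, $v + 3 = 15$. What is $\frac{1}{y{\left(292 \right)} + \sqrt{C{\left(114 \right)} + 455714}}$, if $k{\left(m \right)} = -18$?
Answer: $- \frac{288}{344177} + \frac{3 \sqrt{16405702}}{6539363} \approx 0.0010214$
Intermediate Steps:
$v = 12$ ($v = -3 + 15 = 12$)
$y{\left(H \right)} = 12 + H$ ($y{\left(H \right)} = H + 12 = 12 + H$)
$C{\left(r \right)} = - \frac{1}{18}$ ($C{\left(r \right)} = \frac{1}{-18} = - \frac{1}{18}$)
$\frac{1}{y{\left(292 \right)} + \sqrt{C{\left(114 \right)} + 455714}} = \frac{1}{\left(12 + 292\right) + \sqrt{- \frac{1}{18} + 455714}} = \frac{1}{304 + \sqrt{\frac{8202851}{18}}} = \frac{1}{304 + \frac{\sqrt{16405702}}{6}}$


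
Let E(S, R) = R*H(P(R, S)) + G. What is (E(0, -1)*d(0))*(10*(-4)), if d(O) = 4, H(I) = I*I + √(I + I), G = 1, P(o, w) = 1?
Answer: 160*√2 ≈ 226.27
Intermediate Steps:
H(I) = I² + √2*√I (H(I) = I² + √(2*I) = I² + √2*√I)
E(S, R) = 1 + R*(1 + √2) (E(S, R) = R*(1² + √2*√1) + 1 = R*(1 + √2*1) + 1 = R*(1 + √2) + 1 = 1 + R*(1 + √2))
(E(0, -1)*d(0))*(10*(-4)) = ((1 - (1 + √2))*4)*(10*(-4)) = ((1 + (-1 - √2))*4)*(-40) = (-√2*4)*(-40) = -4*√2*(-40) = 160*√2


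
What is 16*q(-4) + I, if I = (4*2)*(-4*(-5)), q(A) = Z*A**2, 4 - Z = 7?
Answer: -608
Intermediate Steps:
Z = -3 (Z = 4 - 1*7 = 4 - 7 = -3)
q(A) = -3*A**2
I = 160 (I = 8*20 = 160)
16*q(-4) + I = 16*(-3*(-4)**2) + 160 = 16*(-3*16) + 160 = 16*(-48) + 160 = -768 + 160 = -608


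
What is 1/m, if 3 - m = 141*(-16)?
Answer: 1/2259 ≈ 0.00044267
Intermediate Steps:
m = 2259 (m = 3 - 141*(-16) = 3 - 1*(-2256) = 3 + 2256 = 2259)
1/m = 1/2259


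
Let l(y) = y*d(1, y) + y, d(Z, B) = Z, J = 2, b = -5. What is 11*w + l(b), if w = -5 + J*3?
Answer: 1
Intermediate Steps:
w = 1 (w = -5 + 2*3 = -5 + 6 = 1)
l(y) = 2*y (l(y) = y*1 + y = y + y = 2*y)
11*w + l(b) = 11*1 + 2*(-5) = 11 - 10 = 1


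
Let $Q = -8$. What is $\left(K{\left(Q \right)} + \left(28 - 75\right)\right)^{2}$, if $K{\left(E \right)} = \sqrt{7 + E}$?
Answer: $\left(-47 + i\right)^{2} \approx 2208.0 - 94.0 i$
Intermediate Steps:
$\left(K{\left(Q \right)} + \left(28 - 75\right)\right)^{2} = \left(\sqrt{7 - 8} + \left(28 - 75\right)\right)^{2} = \left(\sqrt{-1} - 47\right)^{2} = \left(i - 47\right)^{2} = \left(-47 + i\right)^{2}$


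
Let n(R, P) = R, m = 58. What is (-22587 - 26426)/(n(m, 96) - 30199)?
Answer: 49013/30141 ≈ 1.6261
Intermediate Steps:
(-22587 - 26426)/(n(m, 96) - 30199) = (-22587 - 26426)/(58 - 30199) = -49013/(-30141) = -49013*(-1/30141) = 49013/30141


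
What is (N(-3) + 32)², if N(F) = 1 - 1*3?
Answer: 900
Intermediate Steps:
N(F) = -2 (N(F) = 1 - 3 = -2)
(N(-3) + 32)² = (-2 + 32)² = 30² = 900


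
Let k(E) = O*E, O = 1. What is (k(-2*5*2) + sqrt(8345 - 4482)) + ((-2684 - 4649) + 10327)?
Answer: 2974 + sqrt(3863) ≈ 3036.2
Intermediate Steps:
k(E) = E (k(E) = 1*E = E)
(k(-2*5*2) + sqrt(8345 - 4482)) + ((-2684 - 4649) + 10327) = (-2*5*2 + sqrt(8345 - 4482)) + ((-2684 - 4649) + 10327) = (-10*2 + sqrt(3863)) + (-7333 + 10327) = (-20 + sqrt(3863)) + 2994 = 2974 + sqrt(3863)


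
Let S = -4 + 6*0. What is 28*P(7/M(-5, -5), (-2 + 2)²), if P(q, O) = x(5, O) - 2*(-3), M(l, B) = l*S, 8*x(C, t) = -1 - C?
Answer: 147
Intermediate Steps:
S = -4 (S = -4 + 0 = -4)
x(C, t) = -⅛ - C/8 (x(C, t) = (-1 - C)/8 = -⅛ - C/8)
M(l, B) = -4*l (M(l, B) = l*(-4) = -4*l)
P(q, O) = 21/4 (P(q, O) = (-⅛ - ⅛*5) - 2*(-3) = (-⅛ - 5/8) + 6 = -¾ + 6 = 21/4)
28*P(7/M(-5, -5), (-2 + 2)²) = 28*(21/4) = 147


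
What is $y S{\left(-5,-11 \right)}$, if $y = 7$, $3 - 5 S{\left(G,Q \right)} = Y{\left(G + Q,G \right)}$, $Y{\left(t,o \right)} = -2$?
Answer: $7$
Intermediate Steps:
$S{\left(G,Q \right)} = 1$ ($S{\left(G,Q \right)} = \frac{3}{5} - - \frac{2}{5} = \frac{3}{5} + \frac{2}{5} = 1$)
$y S{\left(-5,-11 \right)} = 7 \cdot 1 = 7$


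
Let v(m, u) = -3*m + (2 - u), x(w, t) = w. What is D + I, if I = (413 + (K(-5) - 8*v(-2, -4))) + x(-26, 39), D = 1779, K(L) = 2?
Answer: 2072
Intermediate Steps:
v(m, u) = 2 - u - 3*m
I = 293 (I = (413 + (2 - 8*(2 - 1*(-4) - 3*(-2)))) - 26 = (413 + (2 - 8*(2 + 4 + 6))) - 26 = (413 + (2 - 8*12)) - 26 = (413 + (2 - 96)) - 26 = (413 - 94) - 26 = 319 - 26 = 293)
D + I = 1779 + 293 = 2072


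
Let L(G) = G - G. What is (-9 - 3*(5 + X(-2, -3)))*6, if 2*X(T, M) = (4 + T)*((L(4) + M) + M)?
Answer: -36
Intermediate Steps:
L(G) = 0
X(T, M) = M*(4 + T) (X(T, M) = ((4 + T)*((0 + M) + M))/2 = ((4 + T)*(M + M))/2 = ((4 + T)*(2*M))/2 = (2*M*(4 + T))/2 = M*(4 + T))
(-9 - 3*(5 + X(-2, -3)))*6 = (-9 - 3*(5 - 3*(4 - 2)))*6 = (-9 - 3*(5 - 3*2))*6 = (-9 - 3*(5 - 6))*6 = (-9 - 3*(-1))*6 = (-9 + 3)*6 = -6*6 = -36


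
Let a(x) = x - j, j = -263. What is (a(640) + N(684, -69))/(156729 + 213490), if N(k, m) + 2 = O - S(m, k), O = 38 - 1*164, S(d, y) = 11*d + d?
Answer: 1603/370219 ≈ 0.0043299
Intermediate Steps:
S(d, y) = 12*d
O = -126 (O = 38 - 164 = -126)
a(x) = 263 + x (a(x) = x - 1*(-263) = x + 263 = 263 + x)
N(k, m) = -128 - 12*m (N(k, m) = -2 + (-126 - 12*m) = -128 - 12*m)
(a(640) + N(684, -69))/(156729 + 213490) = ((263 + 640) + (-128 - 12*(-69)))/(156729 + 213490) = (903 + (-128 + 828))/370219 = (903 + 700)*(1/370219) = 1603*(1/370219) = 1603/370219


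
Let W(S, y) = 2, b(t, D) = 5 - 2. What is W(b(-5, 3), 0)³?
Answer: 8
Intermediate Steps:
b(t, D) = 3
W(b(-5, 3), 0)³ = 2³ = 8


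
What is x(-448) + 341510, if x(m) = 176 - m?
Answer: 342134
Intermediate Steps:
x(-448) + 341510 = (176 - 1*(-448)) + 341510 = (176 + 448) + 341510 = 624 + 341510 = 342134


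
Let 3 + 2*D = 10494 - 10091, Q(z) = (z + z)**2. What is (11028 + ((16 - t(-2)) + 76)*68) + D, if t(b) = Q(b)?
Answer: 16396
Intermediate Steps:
Q(z) = 4*z**2 (Q(z) = (2*z)**2 = 4*z**2)
t(b) = 4*b**2
D = 200 (D = -3/2 + (10494 - 10091)/2 = -3/2 + (1/2)*403 = -3/2 + 403/2 = 200)
(11028 + ((16 - t(-2)) + 76)*68) + D = (11028 + ((16 - 4*(-2)**2) + 76)*68) + 200 = (11028 + ((16 - 4*4) + 76)*68) + 200 = (11028 + ((16 - 1*16) + 76)*68) + 200 = (11028 + ((16 - 16) + 76)*68) + 200 = (11028 + (0 + 76)*68) + 200 = (11028 + 76*68) + 200 = (11028 + 5168) + 200 = 16196 + 200 = 16396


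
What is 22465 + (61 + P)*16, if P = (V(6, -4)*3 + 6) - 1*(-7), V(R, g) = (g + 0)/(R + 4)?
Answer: 118149/5 ≈ 23630.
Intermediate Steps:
V(R, g) = g/(4 + R)
P = 59/5 (P = (-4/(4 + 6)*3 + 6) - 1*(-7) = (-4/10*3 + 6) + 7 = (-4*⅒*3 + 6) + 7 = (-⅖*3 + 6) + 7 = (-6/5 + 6) + 7 = 24/5 + 7 = 59/5 ≈ 11.800)
22465 + (61 + P)*16 = 22465 + (61 + 59/5)*16 = 22465 + (364/5)*16 = 22465 + 5824/5 = 118149/5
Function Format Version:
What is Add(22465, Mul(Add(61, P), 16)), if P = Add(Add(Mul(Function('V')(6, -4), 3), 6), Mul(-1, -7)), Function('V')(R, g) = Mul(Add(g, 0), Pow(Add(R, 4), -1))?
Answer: Rational(118149, 5) ≈ 23630.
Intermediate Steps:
Function('V')(R, g) = Mul(g, Pow(Add(4, R), -1))
P = Rational(59, 5) (P = Add(Add(Mul(Mul(-4, Pow(Add(4, 6), -1)), 3), 6), Mul(-1, -7)) = Add(Add(Mul(Mul(-4, Pow(10, -1)), 3), 6), 7) = Add(Add(Mul(Mul(-4, Rational(1, 10)), 3), 6), 7) = Add(Add(Mul(Rational(-2, 5), 3), 6), 7) = Add(Add(Rational(-6, 5), 6), 7) = Add(Rational(24, 5), 7) = Rational(59, 5) ≈ 11.800)
Add(22465, Mul(Add(61, P), 16)) = Add(22465, Mul(Add(61, Rational(59, 5)), 16)) = Add(22465, Mul(Rational(364, 5), 16)) = Add(22465, Rational(5824, 5)) = Rational(118149, 5)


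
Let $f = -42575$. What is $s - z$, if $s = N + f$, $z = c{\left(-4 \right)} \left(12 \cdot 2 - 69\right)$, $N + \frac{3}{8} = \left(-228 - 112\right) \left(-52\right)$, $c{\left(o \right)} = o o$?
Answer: $- \frac{193403}{8} \approx -24175.0$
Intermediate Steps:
$c{\left(o \right)} = o^{2}$
$N = \frac{141437}{8}$ ($N = - \frac{3}{8} + \left(-228 - 112\right) \left(-52\right) = - \frac{3}{8} - -17680 = - \frac{3}{8} + 17680 = \frac{141437}{8} \approx 17680.0$)
$z = -720$ ($z = \left(-4\right)^{2} \left(12 \cdot 2 - 69\right) = 16 \left(24 - 69\right) = 16 \left(-45\right) = -720$)
$s = - \frac{199163}{8}$ ($s = \frac{141437}{8} - 42575 = - \frac{199163}{8} \approx -24895.0$)
$s - z = - \frac{199163}{8} - -720 = - \frac{199163}{8} + 720 = - \frac{193403}{8}$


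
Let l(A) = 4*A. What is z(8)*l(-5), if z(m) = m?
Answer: -160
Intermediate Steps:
z(8)*l(-5) = 8*(4*(-5)) = 8*(-20) = -160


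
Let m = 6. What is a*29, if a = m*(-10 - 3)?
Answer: -2262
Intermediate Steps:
a = -78 (a = 6*(-10 - 3) = 6*(-13) = -78)
a*29 = -78*29 = -2262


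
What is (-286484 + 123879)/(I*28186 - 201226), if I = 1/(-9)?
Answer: 292689/367844 ≈ 0.79569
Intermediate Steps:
I = -⅑ ≈ -0.11111
(-286484 + 123879)/(I*28186 - 201226) = (-286484 + 123879)/(-⅑*28186 - 201226) = -162605/(-28186/9 - 201226) = -162605/(-1839220/9) = -162605*(-9/1839220) = 292689/367844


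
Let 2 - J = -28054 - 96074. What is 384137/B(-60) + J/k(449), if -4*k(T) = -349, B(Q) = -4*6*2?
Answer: -110230853/16752 ≈ -6580.2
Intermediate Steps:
B(Q) = -48 (B(Q) = -24*2 = -48)
k(T) = 349/4 (k(T) = -1/4*(-349) = 349/4)
J = 124130 (J = 2 - (-28054 - 96074) = 2 - 1*(-124128) = 2 + 124128 = 124130)
384137/B(-60) + J/k(449) = 384137/(-48) + 124130/(349/4) = 384137*(-1/48) + 124130*(4/349) = -384137/48 + 496520/349 = -110230853/16752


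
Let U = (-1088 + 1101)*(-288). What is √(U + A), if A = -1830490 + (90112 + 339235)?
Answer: I*√1404887 ≈ 1185.3*I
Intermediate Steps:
U = -3744 (U = 13*(-288) = -3744)
A = -1401143 (A = -1830490 + 429347 = -1401143)
√(U + A) = √(-3744 - 1401143) = √(-1404887) = I*√1404887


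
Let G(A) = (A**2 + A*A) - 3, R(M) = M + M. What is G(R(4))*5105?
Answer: 638125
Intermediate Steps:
R(M) = 2*M
G(A) = -3 + 2*A**2 (G(A) = (A**2 + A**2) - 3 = 2*A**2 - 3 = -3 + 2*A**2)
G(R(4))*5105 = (-3 + 2*(2*4)**2)*5105 = (-3 + 2*8**2)*5105 = (-3 + 2*64)*5105 = (-3 + 128)*5105 = 125*5105 = 638125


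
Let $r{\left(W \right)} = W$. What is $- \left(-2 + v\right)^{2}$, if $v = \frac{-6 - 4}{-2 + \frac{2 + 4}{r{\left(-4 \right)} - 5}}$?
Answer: $- \frac{49}{16} \approx -3.0625$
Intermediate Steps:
$v = \frac{15}{4}$ ($v = \frac{-6 - 4}{-2 + \frac{2 + 4}{-4 - 5}} = \frac{-6 - 4}{-2 + \frac{6}{-9}} = - \frac{10}{-2 + 6 \left(- \frac{1}{9}\right)} = - \frac{10}{-2 - \frac{2}{3}} = - \frac{10}{- \frac{8}{3}} = \left(-10\right) \left(- \frac{3}{8}\right) = \frac{15}{4} \approx 3.75$)
$- \left(-2 + v\right)^{2} = - \left(-2 + \frac{15}{4}\right)^{2} = - \left(\frac{7}{4}\right)^{2} = \left(-1\right) \frac{49}{16} = - \frac{49}{16}$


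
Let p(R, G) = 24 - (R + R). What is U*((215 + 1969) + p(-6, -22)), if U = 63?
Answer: 139860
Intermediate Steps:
p(R, G) = 24 - 2*R
U*((215 + 1969) + p(-6, -22)) = 63*((215 + 1969) + (24 - 2*(-6))) = 63*(2184 + (24 + 12)) = 63*(2184 + 36) = 63*2220 = 139860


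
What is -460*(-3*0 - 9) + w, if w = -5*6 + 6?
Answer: 4116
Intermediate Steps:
w = -24 (w = -30 + 6 = -24)
-460*(-3*0 - 9) + w = -460*(-3*0 - 9) - 24 = -460*(0 - 9) - 24 = -460*(-9) - 24 = 4140 - 24 = 4116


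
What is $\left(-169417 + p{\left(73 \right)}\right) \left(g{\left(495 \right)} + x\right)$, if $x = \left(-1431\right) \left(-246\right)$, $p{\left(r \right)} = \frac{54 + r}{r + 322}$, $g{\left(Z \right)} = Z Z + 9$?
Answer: $- \frac{7991001842256}{79} \approx -1.0115 \cdot 10^{11}$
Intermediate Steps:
$g{\left(Z \right)} = 9 + Z^{2}$ ($g{\left(Z \right)} = Z^{2} + 9 = 9 + Z^{2}$)
$p{\left(r \right)} = \frac{54 + r}{322 + r}$
$x = 352026$
$\left(-169417 + p{\left(73 \right)}\right) \left(g{\left(495 \right)} + x\right) = \left(-169417 + \frac{54 + 73}{322 + 73}\right) \left(\left(9 + 495^{2}\right) + 352026\right) = \left(-169417 + \frac{1}{395} \cdot 127\right) \left(\left(9 + 245025\right) + 352026\right) = \left(-169417 + \frac{1}{395} \cdot 127\right) \left(245034 + 352026\right) = \left(-169417 + \frac{127}{395}\right) 597060 = \left(- \frac{66919588}{395}\right) 597060 = - \frac{7991001842256}{79}$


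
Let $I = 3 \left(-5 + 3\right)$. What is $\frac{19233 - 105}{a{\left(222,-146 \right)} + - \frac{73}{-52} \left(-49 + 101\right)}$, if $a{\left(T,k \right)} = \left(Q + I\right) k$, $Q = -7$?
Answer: $\frac{6376}{657} \approx 9.7047$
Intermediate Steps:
$I = -6$ ($I = 3 \left(-2\right) = -6$)
$a{\left(T,k \right)} = - 13 k$ ($a{\left(T,k \right)} = \left(-7 - 6\right) k = - 13 k$)
$\frac{19233 - 105}{a{\left(222,-146 \right)} + - \frac{73}{-52} \left(-49 + 101\right)} = \frac{19233 - 105}{\left(-13\right) \left(-146\right) + - \frac{73}{-52} \left(-49 + 101\right)} = \frac{19128}{1898 + \left(-73\right) \left(- \frac{1}{52}\right) 52} = \frac{19128}{1898 + \frac{73}{52} \cdot 52} = \frac{19128}{1898 + 73} = \frac{19128}{1971} = 19128 \cdot \frac{1}{1971} = \frac{6376}{657}$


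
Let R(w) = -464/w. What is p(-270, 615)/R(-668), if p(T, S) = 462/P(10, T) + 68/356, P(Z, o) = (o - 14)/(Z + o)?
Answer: 446537459/733004 ≈ 609.19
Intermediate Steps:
P(Z, o) = (-14 + o)/(Z + o)
p(T, S) = 17/89 + 462*(10 + T)/(-14 + T) (p(T, S) = 462/(((-14 + T)/(10 + T))) + 68/356 = 462*((10 + T)/(-14 + T)) + 68*(1/356) = 462*(10 + T)/(-14 + T) + 17/89 = 17/89 + 462*(10 + T)/(-14 + T))
p(-270, 615)/R(-668) = ((410942 + 41135*(-270))/(89*(-14 - 270)))/((-464/(-668))) = ((1/89)*(410942 - 11106450)/(-284))/((-464*(-1/668))) = ((1/89)*(-1/284)*(-10695508))/(116/167) = (2673877/6319)*(167/116) = 446537459/733004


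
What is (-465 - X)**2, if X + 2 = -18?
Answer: 198025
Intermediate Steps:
X = -20 (X = -2 - 18 = -20)
(-465 - X)**2 = (-465 - 1*(-20))**2 = (-465 + 20)**2 = (-445)**2 = 198025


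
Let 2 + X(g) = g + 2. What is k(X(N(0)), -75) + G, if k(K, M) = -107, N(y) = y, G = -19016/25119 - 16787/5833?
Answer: -16210139570/146519127 ≈ -110.64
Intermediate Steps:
G = -532592981/146519127 (G = -19016*1/25119 - 16787*1/5833 = -19016/25119 - 16787/5833 = -532592981/146519127 ≈ -3.6350)
X(g) = g (X(g) = -2 + (g + 2) = -2 + (2 + g) = g)
k(X(N(0)), -75) + G = -107 - 532592981/146519127 = -16210139570/146519127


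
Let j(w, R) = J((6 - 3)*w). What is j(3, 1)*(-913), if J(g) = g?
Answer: -8217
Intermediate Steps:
j(w, R) = 3*w (j(w, R) = (6 - 3)*w = 3*w)
j(3, 1)*(-913) = (3*3)*(-913) = 9*(-913) = -8217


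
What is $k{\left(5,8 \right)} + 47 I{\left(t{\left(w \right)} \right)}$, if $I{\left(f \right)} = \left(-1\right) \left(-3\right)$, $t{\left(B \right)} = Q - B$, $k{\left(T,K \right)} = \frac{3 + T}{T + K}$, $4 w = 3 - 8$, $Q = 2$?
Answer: $\frac{1841}{13} \approx 141.62$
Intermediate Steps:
$w = - \frac{5}{4}$ ($w = \frac{3 - 8}{4} = \frac{1}{4} \left(-5\right) = - \frac{5}{4} \approx -1.25$)
$k{\left(T,K \right)} = \frac{3 + T}{K + T}$
$t{\left(B \right)} = 2 - B$
$I{\left(f \right)} = 3$
$k{\left(5,8 \right)} + 47 I{\left(t{\left(w \right)} \right)} = \frac{3 + 5}{8 + 5} + 47 \cdot 3 = \frac{1}{13} \cdot 8 + 141 = \frac{8}{13} + 141 = \frac{1841}{13}$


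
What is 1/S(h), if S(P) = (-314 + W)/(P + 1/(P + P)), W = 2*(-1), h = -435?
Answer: 378451/274920 ≈ 1.3766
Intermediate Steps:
W = -2
S(P) = -316/(P + 1/(2*P)) (S(P) = (-314 - 2)/(P + 1/(P + P)) = -316/(P + 1/(2*P)))
1/S(h) = 1/(-632*(-435)/(1 + 2*(-435)**2)) = 1/(-632*(-435)/(1 + 2*189225)) = 1/(-632*(-435)/(1 + 378450)) = 1/(-632*(-435)/378451) = 1/(-632*(-435)*1/378451) = 1/(274920/378451) = 378451/274920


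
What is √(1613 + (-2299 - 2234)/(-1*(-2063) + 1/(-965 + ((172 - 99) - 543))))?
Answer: √3529265461086497/1480202 ≈ 40.135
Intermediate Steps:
√(1613 + (-2299 - 2234)/(-1*(-2063) + 1/(-965 + ((172 - 99) - 543)))) = √(1613 - 4533/(2063 + 1/(-965 + (73 - 543)))) = √(1613 - 4533/(2063 + 1/(-965 - 470))) = √(1613 - 4533/(2063 + 1/(-1435))) = √(1613 - 4533/(2063 - 1/1435)) = √(1613 - 4533/2960404/1435) = √(1613 - 4533*1435/2960404) = √(1613 - 6504855/2960404) = √(4768626797/2960404) = √3529265461086497/1480202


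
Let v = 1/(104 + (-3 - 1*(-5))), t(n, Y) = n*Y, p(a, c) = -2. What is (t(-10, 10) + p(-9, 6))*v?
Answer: -51/53 ≈ -0.96226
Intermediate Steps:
t(n, Y) = Y*n
v = 1/106 (v = 1/(104 + (-3 + 5)) = 1/(104 + 2) = 1/106 ≈ 0.0094340)
(t(-10, 10) + p(-9, 6))*v = (10*(-10) - 2)*(1/106) = (-100 - 2)*(1/106) = -102*1/106 = -51/53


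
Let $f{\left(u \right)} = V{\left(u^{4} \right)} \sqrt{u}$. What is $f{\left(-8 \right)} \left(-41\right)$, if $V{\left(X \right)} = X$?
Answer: $- 335872 i \sqrt{2} \approx - 4.75 \cdot 10^{5} i$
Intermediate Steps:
$f{\left(u \right)} = u^{\frac{9}{2}}$ ($f{\left(u \right)} = u^{4} \sqrt{u} = u^{\frac{9}{2}}$)
$f{\left(-8 \right)} \left(-41\right) = \left(-8\right)^{\frac{9}{2}} \left(-41\right) = 8192 i \sqrt{2} \left(-41\right) = - 335872 i \sqrt{2}$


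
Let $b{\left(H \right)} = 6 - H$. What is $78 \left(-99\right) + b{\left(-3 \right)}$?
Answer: $-7713$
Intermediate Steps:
$78 \left(-99\right) + b{\left(-3 \right)} = 78 \left(-99\right) + \left(6 - -3\right) = -7722 + \left(6 + 3\right) = -7722 + 9 = -7713$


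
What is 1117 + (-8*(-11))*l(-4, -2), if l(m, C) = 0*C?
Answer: 1117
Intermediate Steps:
l(m, C) = 0
1117 + (-8*(-11))*l(-4, -2) = 1117 - 8*(-11)*0 = 1117 + 88*0 = 1117 + 0 = 1117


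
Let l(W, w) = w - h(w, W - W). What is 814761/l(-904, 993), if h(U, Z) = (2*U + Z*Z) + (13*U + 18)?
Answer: -271587/4640 ≈ -58.532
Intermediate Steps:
h(U, Z) = 18 + Z² + 15*U (h(U, Z) = (2*U + Z²) + (18 + 13*U) = (Z² + 2*U) + (18 + 13*U) = 18 + Z² + 15*U)
l(W, w) = -18 - 14*w (l(W, w) = w - (18 + (W - W)² + 15*w) = w - (18 + 0² + 15*w) = w - (18 + 0 + 15*w) = w - (18 + 15*w) = w + (-18 - 15*w) = -18 - 14*w)
814761/l(-904, 993) = 814761/(-18 - 14*993) = 814761/(-18 - 13902) = 814761/(-13920) = 814761*(-1/13920) = -271587/4640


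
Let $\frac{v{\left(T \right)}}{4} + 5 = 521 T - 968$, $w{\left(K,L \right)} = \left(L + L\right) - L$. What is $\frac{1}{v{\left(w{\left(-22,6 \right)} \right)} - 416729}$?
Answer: $- \frac{1}{408117} \approx -2.4503 \cdot 10^{-6}$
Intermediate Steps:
$w{\left(K,L \right)} = L$ ($w{\left(K,L \right)} = 2 L - L = L$)
$v{\left(T \right)} = -3892 + 2084 T$ ($v{\left(T \right)} = -20 + 4 \left(521 T - 968\right) = -20 + 4 \left(-968 + 521 T\right) = -20 + \left(-3872 + 2084 T\right) = -3892 + 2084 T$)
$\frac{1}{v{\left(w{\left(-22,6 \right)} \right)} - 416729} = \frac{1}{\left(-3892 + 2084 \cdot 6\right) - 416729} = \frac{1}{\left(-3892 + 12504\right) - 416729} = \frac{1}{8612 - 416729} = \frac{1}{-408117} = - \frac{1}{408117}$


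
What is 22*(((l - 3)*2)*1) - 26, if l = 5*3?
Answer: 502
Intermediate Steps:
l = 15
22*(((l - 3)*2)*1) - 26 = 22*(((15 - 3)*2)*1) - 26 = 22*((12*2)*1) - 26 = 22*(24*1) - 26 = 22*24 - 26 = 528 - 26 = 502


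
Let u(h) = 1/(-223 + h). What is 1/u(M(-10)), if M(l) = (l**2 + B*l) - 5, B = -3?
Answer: -98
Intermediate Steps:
M(l) = -5 + l**2 - 3*l (M(l) = (l**2 - 3*l) - 5 = -5 + l**2 - 3*l)
1/u(M(-10)) = 1/(1/(-223 + (-5 + (-10)**2 - 3*(-10)))) = 1/(1/(-223 + (-5 + 100 + 30))) = 1/(1/(-223 + 125)) = 1/(1/(-98)) = 1/(-1/98) = -98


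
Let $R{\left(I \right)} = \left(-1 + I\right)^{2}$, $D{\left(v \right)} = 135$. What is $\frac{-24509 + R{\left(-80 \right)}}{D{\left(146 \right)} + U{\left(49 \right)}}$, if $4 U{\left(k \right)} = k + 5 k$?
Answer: $- \frac{35896}{417} \approx -86.082$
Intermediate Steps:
$U{\left(k \right)} = \frac{3 k}{2}$ ($U{\left(k \right)} = \frac{k + 5 k}{4} = \frac{6 k}{4} = \frac{3 k}{2}$)
$\frac{-24509 + R{\left(-80 \right)}}{D{\left(146 \right)} + U{\left(49 \right)}} = \frac{-24509 + \left(-1 - 80\right)^{2}}{135 + \frac{3}{2} \cdot 49} = \frac{-24509 + \left(-81\right)^{2}}{135 + \frac{147}{2}} = \frac{-24509 + 6561}{\frac{417}{2}} = \left(-17948\right) \frac{2}{417} = - \frac{35896}{417}$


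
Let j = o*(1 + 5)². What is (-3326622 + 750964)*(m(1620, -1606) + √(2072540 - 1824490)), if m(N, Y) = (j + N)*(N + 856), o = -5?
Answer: -9183354059520 - 141661190*√82 ≈ -9.1846e+12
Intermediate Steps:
j = -180 (j = -5*(1 + 5)² = -5*6² = -5*36 = -180)
m(N, Y) = (-180 + N)*(856 + N) (m(N, Y) = (-180 + N)*(N + 856) = (-180 + N)*(856 + N))
(-3326622 + 750964)*(m(1620, -1606) + √(2072540 - 1824490)) = (-3326622 + 750964)*((-154080 + 1620² + 676*1620) + √(2072540 - 1824490)) = -2575658*((-154080 + 2624400 + 1095120) + √248050) = -2575658*(3565440 + 55*√82) = -9183354059520 - 141661190*√82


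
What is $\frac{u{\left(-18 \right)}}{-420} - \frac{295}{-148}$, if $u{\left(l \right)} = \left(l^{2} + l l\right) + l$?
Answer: $\frac{73}{148} \approx 0.49324$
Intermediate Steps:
$u{\left(l \right)} = l + 2 l^{2}$ ($u{\left(l \right)} = \left(l^{2} + l^{2}\right) + l = 2 l^{2} + l = l + 2 l^{2}$)
$\frac{u{\left(-18 \right)}}{-420} - \frac{295}{-148} = \frac{\left(-18\right) \left(1 + 2 \left(-18\right)\right)}{-420} - \frac{295}{-148} = - 18 \left(1 - 36\right) \left(- \frac{1}{420}\right) - - \frac{295}{148} = \left(-18\right) \left(-35\right) \left(- \frac{1}{420}\right) + \frac{295}{148} = 630 \left(- \frac{1}{420}\right) + \frac{295}{148} = - \frac{3}{2} + \frac{295}{148} = \frac{73}{148}$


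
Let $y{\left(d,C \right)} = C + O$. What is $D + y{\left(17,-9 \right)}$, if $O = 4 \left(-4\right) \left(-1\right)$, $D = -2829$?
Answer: $-2822$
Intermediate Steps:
$O = 16$ ($O = \left(-16\right) \left(-1\right) = 16$)
$y{\left(d,C \right)} = 16 + C$ ($y{\left(d,C \right)} = C + 16 = 16 + C$)
$D + y{\left(17,-9 \right)} = -2829 + \left(16 - 9\right) = -2829 + 7 = -2822$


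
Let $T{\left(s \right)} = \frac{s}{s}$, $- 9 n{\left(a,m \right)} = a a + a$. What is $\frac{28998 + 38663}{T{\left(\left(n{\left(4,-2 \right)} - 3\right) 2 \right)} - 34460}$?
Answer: $- \frac{67661}{34459} \approx -1.9635$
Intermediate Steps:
$n{\left(a,m \right)} = - \frac{a}{9} - \frac{a^{2}}{9}$ ($n{\left(a,m \right)} = - \frac{a a + a}{9} = - \frac{a^{2} + a}{9} = - \frac{a + a^{2}}{9} = - \frac{a}{9} - \frac{a^{2}}{9}$)
$T{\left(s \right)} = 1$
$\frac{28998 + 38663}{T{\left(\left(n{\left(4,-2 \right)} - 3\right) 2 \right)} - 34460} = \frac{28998 + 38663}{1 - 34460} = \frac{67661}{1 - 34460} = \frac{67661}{-34459} = 67661 \left(- \frac{1}{34459}\right) = - \frac{67661}{34459}$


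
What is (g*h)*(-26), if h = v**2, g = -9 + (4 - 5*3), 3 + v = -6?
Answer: 42120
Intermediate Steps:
v = -9 (v = -3 - 6 = -9)
g = -20 (g = -9 + (4 - 15) = -9 - 11 = -20)
h = 81 (h = (-9)**2 = 81)
(g*h)*(-26) = -20*81*(-26) = -1620*(-26) = 42120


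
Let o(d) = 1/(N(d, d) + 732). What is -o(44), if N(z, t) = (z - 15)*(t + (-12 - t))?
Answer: -1/384 ≈ -0.0026042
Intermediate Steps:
N(z, t) = 180 - 12*z (N(z, t) = (-15 + z)*(-12) = 180 - 12*z)
o(d) = 1/(912 - 12*d) (o(d) = 1/((180 - 12*d) + 732) = 1/(912 - 12*d))
-o(44) = -(-1)/(-912 + 12*44) = -(-1)/(-912 + 528) = -(-1)/(-384) = -(-1)*(-1)/384 = -1*1/384 = -1/384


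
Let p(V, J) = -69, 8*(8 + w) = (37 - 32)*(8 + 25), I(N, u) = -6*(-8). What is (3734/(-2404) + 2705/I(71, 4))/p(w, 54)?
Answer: -1580897/1990512 ≈ -0.79422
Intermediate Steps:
I(N, u) = 48
w = 101/8 (w = -8 + ((37 - 32)*(8 + 25))/8 = -8 + (5*33)/8 = -8 + (⅛)*165 = -8 + 165/8 = 101/8 ≈ 12.625)
(3734/(-2404) + 2705/I(71, 4))/p(w, 54) = (3734/(-2404) + 2705/48)/(-69) = (3734*(-1/2404) + 2705*(1/48))*(-1/69) = (-1867/1202 + 2705/48)*(-1/69) = (1580897/28848)*(-1/69) = -1580897/1990512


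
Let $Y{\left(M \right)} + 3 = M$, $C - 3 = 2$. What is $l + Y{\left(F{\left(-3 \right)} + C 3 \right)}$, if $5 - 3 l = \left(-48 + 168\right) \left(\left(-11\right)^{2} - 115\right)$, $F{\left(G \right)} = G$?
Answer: $- \frac{688}{3} \approx -229.33$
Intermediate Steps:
$C = 5$ ($C = 3 + 2 = 5$)
$Y{\left(M \right)} = -3 + M$
$l = - \frac{715}{3}$ ($l = \frac{5}{3} - \frac{\left(-48 + 168\right) \left(\left(-11\right)^{2} - 115\right)}{3} = \frac{5}{3} - \frac{120 \left(121 - 115\right)}{3} = \frac{5}{3} - \frac{120 \cdot 6}{3} = \frac{5}{3} - 240 = - \frac{715}{3} \approx -238.33$)
$l + Y{\left(F{\left(-3 \right)} + C 3 \right)} = - \frac{715}{3} + \left(-3 + \left(-3 + 5 \cdot 3\right)\right) = - \frac{715}{3} + \left(-3 + \left(-3 + 15\right)\right) = - \frac{715}{3} + \left(-3 + 12\right) = - \frac{715}{3} + 9 = - \frac{688}{3}$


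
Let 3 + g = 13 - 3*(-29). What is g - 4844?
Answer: -4747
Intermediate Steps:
g = 97 (g = -3 + (13 - 3*(-29)) = -3 + (13 + 87) = -3 + 100 = 97)
g - 4844 = 97 - 4844 = -4747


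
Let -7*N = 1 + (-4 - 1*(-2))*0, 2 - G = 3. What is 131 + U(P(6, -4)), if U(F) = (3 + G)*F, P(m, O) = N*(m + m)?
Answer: 893/7 ≈ 127.57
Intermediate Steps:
G = -1 (G = 2 - 1*3 = 2 - 3 = -1)
N = -⅐ (N = -(1 + (-4 - 1*(-2))*0)/7 = -(1 + (-4 + 2)*0)/7 = -(1 - 2*0)/7 = -(1 + 0)/7 = -⅐*1 = -⅐ ≈ -0.14286)
P(m, O) = -2*m/7 (P(m, O) = -(m + m)/7 = -2*m/7)
U(F) = 2*F (U(F) = (3 - 1)*F = 2*F)
131 + U(P(6, -4)) = 131 + 2*(-2/7*6) = 131 + 2*(-12/7) = 131 - 24/7 = 893/7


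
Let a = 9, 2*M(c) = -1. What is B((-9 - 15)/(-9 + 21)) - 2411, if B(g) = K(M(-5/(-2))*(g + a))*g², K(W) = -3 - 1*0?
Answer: -2423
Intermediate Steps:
M(c) = -½ (M(c) = (½)*(-1) = -½)
K(W) = -3 (K(W) = -3 + 0 = -3)
B(g) = -3*g²
B((-9 - 15)/(-9 + 21)) - 2411 = -3*(-9 - 15)²/(-9 + 21)² - 2411 = -3*(-24/12)² - 2411 = -3*(-24*1/12)² - 2411 = -3*(-2)² - 2411 = -3*4 - 2411 = -12 - 2411 = -2423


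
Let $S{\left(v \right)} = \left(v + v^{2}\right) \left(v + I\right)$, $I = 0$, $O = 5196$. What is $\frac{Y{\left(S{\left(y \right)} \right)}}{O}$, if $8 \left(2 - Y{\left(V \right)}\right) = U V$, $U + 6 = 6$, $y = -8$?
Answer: $\frac{1}{2598} \approx 0.00038491$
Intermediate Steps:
$U = 0$ ($U = -6 + 6 = 0$)
$S{\left(v \right)} = v \left(v + v^{2}\right)$ ($S{\left(v \right)} = \left(v + v^{2}\right) \left(v + 0\right) = \left(v + v^{2}\right) v = v \left(v + v^{2}\right)$)
$Y{\left(V \right)} = 2$ ($Y{\left(V \right)} = 2 - \frac{0 V}{8} = 2 - 0 = 2 + 0 = 2$)
$\frac{Y{\left(S{\left(y \right)} \right)}}{O} = \frac{2}{5196} = 2 \cdot \frac{1}{5196} = \frac{1}{2598}$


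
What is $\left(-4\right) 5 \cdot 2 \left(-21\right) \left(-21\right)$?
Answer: $-17640$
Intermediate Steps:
$\left(-4\right) 5 \cdot 2 \left(-21\right) \left(-21\right) = \left(-20\right) 2 \left(-21\right) \left(-21\right) = \left(-40\right) \left(-21\right) \left(-21\right) = 840 \left(-21\right) = -17640$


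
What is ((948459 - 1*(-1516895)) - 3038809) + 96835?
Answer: -476620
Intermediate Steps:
((948459 - 1*(-1516895)) - 3038809) + 96835 = ((948459 + 1516895) - 3038809) + 96835 = (2465354 - 3038809) + 96835 = -573455 + 96835 = -476620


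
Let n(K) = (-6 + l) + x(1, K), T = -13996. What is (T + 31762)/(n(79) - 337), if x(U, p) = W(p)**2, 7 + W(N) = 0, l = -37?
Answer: -17766/331 ≈ -53.674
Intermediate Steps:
W(N) = -7 (W(N) = -7 + 0 = -7)
x(U, p) = 49 (x(U, p) = (-7)**2 = 49)
n(K) = 6 (n(K) = (-6 - 37) + 49 = -43 + 49 = 6)
(T + 31762)/(n(79) - 337) = (-13996 + 31762)/(6 - 337) = 17766/(-331) = 17766*(-1/331) = -17766/331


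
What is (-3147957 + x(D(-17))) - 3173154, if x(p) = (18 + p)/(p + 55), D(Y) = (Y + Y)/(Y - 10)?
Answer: -9601767089/1519 ≈ -6.3211e+6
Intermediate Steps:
D(Y) = 2*Y/(-10 + Y) (D(Y) = (2*Y)/(-10 + Y) = 2*Y/(-10 + Y))
x(p) = (18 + p)/(55 + p)
(-3147957 + x(D(-17))) - 3173154 = (-3147957 + (18 + 2*(-17)/(-10 - 17))/(55 + 2*(-17)/(-10 - 17))) - 3173154 = (-3147957 + (18 + 2*(-17)/(-27))/(55 + 2*(-17)/(-27))) - 3173154 = (-3147957 + (18 + 2*(-17)*(-1/27))/(55 + 2*(-17)*(-1/27))) - 3173154 = (-3147957 + (18 + 34/27)/(55 + 34/27)) - 3173154 = (-3147957 + (520/27)/(1519/27)) - 3173154 = (-3147957 + (27/1519)*(520/27)) - 3173154 = (-3147957 + 520/1519) - 3173154 = -4781746163/1519 - 3173154 = -9601767089/1519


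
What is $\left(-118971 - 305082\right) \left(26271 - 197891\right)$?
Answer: $72775975860$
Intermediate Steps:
$\left(-118971 - 305082\right) \left(26271 - 197891\right) = \left(-118971 - 305082\right) \left(-171620\right) = \left(-424053\right) \left(-171620\right) = 72775975860$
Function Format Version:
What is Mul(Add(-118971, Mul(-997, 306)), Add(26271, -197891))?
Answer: 72775975860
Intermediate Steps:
Mul(Add(-118971, Mul(-997, 306)), Add(26271, -197891)) = Mul(Add(-118971, -305082), -171620) = Mul(-424053, -171620) = 72775975860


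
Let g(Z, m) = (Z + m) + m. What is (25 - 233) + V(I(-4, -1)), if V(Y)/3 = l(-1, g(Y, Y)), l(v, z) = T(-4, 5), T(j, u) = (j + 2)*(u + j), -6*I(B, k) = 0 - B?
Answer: -214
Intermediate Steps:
I(B, k) = B/6 (I(B, k) = -(0 - B)/6 = -(-1)*B/6 = B/6)
T(j, u) = (2 + j)*(j + u)
g(Z, m) = Z + 2*m
l(v, z) = -2 (l(v, z) = (-4)**2 + 2*(-4) + 2*5 - 4*5 = 16 - 8 + 10 - 20 = -2)
V(Y) = -6 (V(Y) = 3*(-2) = -6)
(25 - 233) + V(I(-4, -1)) = (25 - 233) - 6 = -208 - 6 = -214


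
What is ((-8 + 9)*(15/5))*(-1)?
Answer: -3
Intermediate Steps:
((-8 + 9)*(15/5))*(-1) = (1*(15*(⅕)))*(-1) = (1*3)*(-1) = 3*(-1) = -3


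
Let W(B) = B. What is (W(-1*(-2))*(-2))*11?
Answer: -44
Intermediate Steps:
(W(-1*(-2))*(-2))*11 = (-1*(-2)*(-2))*11 = (2*(-2))*11 = -4*11 = -44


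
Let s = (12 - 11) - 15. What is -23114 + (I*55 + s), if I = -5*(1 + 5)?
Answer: -24778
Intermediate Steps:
I = -30 (I = -5*6 = -30)
s = -14 (s = 1 - 15 = -14)
-23114 + (I*55 + s) = -23114 + (-30*55 - 14) = -23114 + (-1650 - 14) = -23114 - 1664 = -24778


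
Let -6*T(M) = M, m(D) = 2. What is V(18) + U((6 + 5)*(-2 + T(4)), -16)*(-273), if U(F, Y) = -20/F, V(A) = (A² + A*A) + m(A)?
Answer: 10205/22 ≈ 463.86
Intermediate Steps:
T(M) = -M/6
V(A) = 2 + 2*A² (V(A) = (A² + A*A) + 2 = (A² + A²) + 2 = 2*A² + 2 = 2 + 2*A²)
V(18) + U((6 + 5)*(-2 + T(4)), -16)*(-273) = (2 + 2*18²) - 20*1/((-2 - ⅙*4)*(6 + 5))*(-273) = (2 + 2*324) - 20*1/(11*(-2 - ⅔))*(-273) = (2 + 648) - 20/(11*(-8/3))*(-273) = 650 - 20/(-88/3)*(-273) = 650 - 20*(-3/88)*(-273) = 650 + (15/22)*(-273) = 650 - 4095/22 = 10205/22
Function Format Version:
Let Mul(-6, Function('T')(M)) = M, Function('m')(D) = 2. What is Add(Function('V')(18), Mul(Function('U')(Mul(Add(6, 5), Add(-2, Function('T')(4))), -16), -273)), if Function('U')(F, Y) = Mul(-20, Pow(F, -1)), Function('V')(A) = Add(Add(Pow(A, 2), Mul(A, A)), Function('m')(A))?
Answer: Rational(10205, 22) ≈ 463.86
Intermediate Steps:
Function('T')(M) = Mul(Rational(-1, 6), M)
Function('V')(A) = Add(2, Mul(2, Pow(A, 2))) (Function('V')(A) = Add(Add(Pow(A, 2), Mul(A, A)), 2) = Add(Add(Pow(A, 2), Pow(A, 2)), 2) = Add(Mul(2, Pow(A, 2)), 2) = Add(2, Mul(2, Pow(A, 2))))
Add(Function('V')(18), Mul(Function('U')(Mul(Add(6, 5), Add(-2, Function('T')(4))), -16), -273)) = Add(Add(2, Mul(2, Pow(18, 2))), Mul(Mul(-20, Pow(Mul(Add(6, 5), Add(-2, Mul(Rational(-1, 6), 4))), -1)), -273)) = Add(Add(2, Mul(2, 324)), Mul(Mul(-20, Pow(Mul(11, Add(-2, Rational(-2, 3))), -1)), -273)) = Add(Add(2, 648), Mul(Mul(-20, Pow(Mul(11, Rational(-8, 3)), -1)), -273)) = Add(650, Mul(Mul(-20, Pow(Rational(-88, 3), -1)), -273)) = Add(650, Mul(Mul(-20, Rational(-3, 88)), -273)) = Add(650, Mul(Rational(15, 22), -273)) = Add(650, Rational(-4095, 22)) = Rational(10205, 22)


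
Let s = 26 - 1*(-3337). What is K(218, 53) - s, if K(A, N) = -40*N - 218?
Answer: -5701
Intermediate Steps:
K(A, N) = -218 - 40*N
s = 3363 (s = 26 + 3337 = 3363)
K(218, 53) - s = (-218 - 40*53) - 1*3363 = (-218 - 2120) - 3363 = -2338 - 3363 = -5701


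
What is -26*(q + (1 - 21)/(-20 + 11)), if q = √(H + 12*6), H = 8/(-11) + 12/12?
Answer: -520/9 - 26*√8745/11 ≈ -278.81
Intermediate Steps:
H = 3/11 (H = 8*(-1/11) + 12*(1/12) = -8/11 + 1 = 3/11 ≈ 0.27273)
q = √8745/11 (q = √(3/11 + 12*6) = √(3/11 + 72) = √(795/11) = √8745/11 ≈ 8.5013)
-26*(q + (1 - 21)/(-20 + 11)) = -26*(√8745/11 + (1 - 21)/(-20 + 11)) = -26*(√8745/11 - 20/(-9)) = -26*(√8745/11 - 20*(-⅑)) = -26*(√8745/11 + 20/9) = -26*(20/9 + √8745/11) = -520/9 - 26*√8745/11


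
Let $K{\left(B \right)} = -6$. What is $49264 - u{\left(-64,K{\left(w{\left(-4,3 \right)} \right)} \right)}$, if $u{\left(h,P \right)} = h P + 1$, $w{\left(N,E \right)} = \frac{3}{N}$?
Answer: $48879$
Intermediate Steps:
$u{\left(h,P \right)} = 1 + P h$ ($u{\left(h,P \right)} = P h + 1 = 1 + P h$)
$49264 - u{\left(-64,K{\left(w{\left(-4,3 \right)} \right)} \right)} = 49264 - \left(1 - -384\right) = 49264 - \left(1 + 384\right) = 49264 - 385 = 48879$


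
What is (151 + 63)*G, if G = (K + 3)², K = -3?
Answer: 0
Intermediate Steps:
G = 0 (G = (-3 + 3)² = 0² = 0)
(151 + 63)*G = (151 + 63)*0 = 214*0 = 0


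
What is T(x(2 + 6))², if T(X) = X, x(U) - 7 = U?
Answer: 225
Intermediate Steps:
x(U) = 7 + U
T(x(2 + 6))² = (7 + (2 + 6))² = (7 + 8)² = 15² = 225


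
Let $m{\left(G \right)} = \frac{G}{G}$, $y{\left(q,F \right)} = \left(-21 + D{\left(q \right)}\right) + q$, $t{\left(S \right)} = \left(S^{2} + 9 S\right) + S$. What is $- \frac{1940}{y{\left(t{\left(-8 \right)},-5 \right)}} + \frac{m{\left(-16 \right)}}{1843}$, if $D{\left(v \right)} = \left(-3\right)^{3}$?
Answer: $\frac{893871}{29488} \approx 30.313$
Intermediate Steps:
$D{\left(v \right)} = -27$
$t{\left(S \right)} = S^{2} + 10 S$
$y{\left(q,F \right)} = -48 + q$ ($y{\left(q,F \right)} = \left(-21 - 27\right) + q = -48 + q$)
$m{\left(G \right)} = 1$
$- \frac{1940}{y{\left(t{\left(-8 \right)},-5 \right)}} + \frac{m{\left(-16 \right)}}{1843} = - \frac{1940}{-48 - 8 \left(10 - 8\right)} + 1 \cdot \frac{1}{1843} = - \frac{1940}{-48 - 16} + 1 \cdot \frac{1}{1843} = - \frac{1940}{-48 - 16} + \frac{1}{1843} = - \frac{1940}{-64} + \frac{1}{1843} = \left(-1940\right) \left(- \frac{1}{64}\right) + \frac{1}{1843} = \frac{485}{16} + \frac{1}{1843} = \frac{893871}{29488}$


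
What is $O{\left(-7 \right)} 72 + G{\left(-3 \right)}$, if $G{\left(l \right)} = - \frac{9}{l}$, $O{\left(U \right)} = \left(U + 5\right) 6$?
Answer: $-861$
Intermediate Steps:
$O{\left(U \right)} = 30 + 6 U$ ($O{\left(U \right)} = \left(5 + U\right) 6 = 30 + 6 U$)
$O{\left(-7 \right)} 72 + G{\left(-3 \right)} = \left(30 + 6 \left(-7\right)\right) 72 - \frac{9}{-3} = \left(30 - 42\right) 72 - -3 = \left(-12\right) 72 + 3 = -864 + 3 = -861$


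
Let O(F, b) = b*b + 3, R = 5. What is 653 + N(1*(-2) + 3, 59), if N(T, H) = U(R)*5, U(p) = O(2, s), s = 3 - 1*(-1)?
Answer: 748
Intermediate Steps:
s = 4 (s = 3 + 1 = 4)
O(F, b) = 3 + b**2 (O(F, b) = b**2 + 3 = 3 + b**2)
U(p) = 19 (U(p) = 3 + 4**2 = 3 + 16 = 19)
N(T, H) = 95 (N(T, H) = 19*5 = 95)
653 + N(1*(-2) + 3, 59) = 653 + 95 = 748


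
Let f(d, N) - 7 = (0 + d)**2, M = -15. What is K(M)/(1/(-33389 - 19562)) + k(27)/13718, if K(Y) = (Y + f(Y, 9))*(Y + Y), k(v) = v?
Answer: 4728745635207/13718 ≈ 3.4471e+8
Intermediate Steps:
f(d, N) = 7 + d**2 (f(d, N) = 7 + (0 + d)**2 = 7 + d**2)
K(Y) = 2*Y*(7 + Y + Y**2) (K(Y) = (Y + (7 + Y**2))*(Y + Y) = (7 + Y + Y**2)*(2*Y) = 2*Y*(7 + Y + Y**2))
K(M)/(1/(-33389 - 19562)) + k(27)/13718 = (2*(-15)*(7 - 15 + (-15)**2))/(1/(-33389 - 19562)) + 27/13718 = (2*(-15)*(7 - 15 + 225))/(1/(-52951)) + 27*(1/13718) = (2*(-15)*217)/(-1/52951) + 27/13718 = -6510*(-52951) + 27/13718 = 344711010 + 27/13718 = 4728745635207/13718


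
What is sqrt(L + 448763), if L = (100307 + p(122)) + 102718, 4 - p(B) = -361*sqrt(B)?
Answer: sqrt(651792 + 361*sqrt(122)) ≈ 809.80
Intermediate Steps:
p(B) = 4 + 361*sqrt(B) (p(B) = 4 - (-361)*sqrt(B) = 4 + 361*sqrt(B))
L = 203029 + 361*sqrt(122) (L = (100307 + (4 + 361*sqrt(122))) + 102718 = (100311 + 361*sqrt(122)) + 102718 = 203029 + 361*sqrt(122) ≈ 2.0702e+5)
sqrt(L + 448763) = sqrt((203029 + 361*sqrt(122)) + 448763) = sqrt(651792 + 361*sqrt(122))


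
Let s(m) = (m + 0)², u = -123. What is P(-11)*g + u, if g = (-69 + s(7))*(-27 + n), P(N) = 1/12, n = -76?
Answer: 146/3 ≈ 48.667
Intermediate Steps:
P(N) = 1/12
s(m) = m²
g = 2060 (g = (-69 + 7²)*(-27 - 76) = (-69 + 49)*(-103) = -20*(-103) = 2060)
P(-11)*g + u = (1/12)*2060 - 123 = 515/3 - 123 = 146/3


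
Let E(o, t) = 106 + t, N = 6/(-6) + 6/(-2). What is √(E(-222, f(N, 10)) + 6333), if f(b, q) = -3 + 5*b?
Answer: 4*√401 ≈ 80.100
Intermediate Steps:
N = -4 (N = 6*(-⅙) + 6*(-½) = -1 - 3 = -4)
√(E(-222, f(N, 10)) + 6333) = √((106 + (-3 + 5*(-4))) + 6333) = √((106 + (-3 - 20)) + 6333) = √((106 - 23) + 6333) = √(83 + 6333) = √6416 = 4*√401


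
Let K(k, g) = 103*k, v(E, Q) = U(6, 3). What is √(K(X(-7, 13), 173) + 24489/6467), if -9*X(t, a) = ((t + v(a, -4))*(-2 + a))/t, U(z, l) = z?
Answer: 4*I*√16365603611/135807 ≈ 3.7679*I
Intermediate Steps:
v(E, Q) = 6
X(t, a) = -(-2 + a)*(6 + t)/(9*t) (X(t, a) = -(t + 6)*(-2 + a)/(9*t) = -(6 + t)*(-2 + a)/(9*t) = -(-2 + a)*(6 + t)/(9*t))
√(K(X(-7, 13), 173) + 24489/6467) = √(103*((⅑)*(12 - 6*13 - 1*(-7)*(-2 + 13))/(-7)) + 24489/6467) = √(103*((⅑)*(-⅐)*(12 - 78 - 1*(-7)*11)) + 24489*(1/6467)) = √(103*((⅑)*(-⅐)*(12 - 78 + 77)) + 24489/6467) = √(103*((⅑)*(-⅐)*11) + 24489/6467) = √(103*(-11/63) + 24489/6467) = √(-1133/63 + 24489/6467) = √(-5784304/407421) = 4*I*√16365603611/135807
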